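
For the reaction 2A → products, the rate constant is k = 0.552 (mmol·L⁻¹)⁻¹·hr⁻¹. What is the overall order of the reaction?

second order (2)

Step 1: The units of k for an nth-order reaction are (concentration)^(1-n)·(time)⁻¹.
Step 2: Here k has units (mmol·L⁻¹)⁻¹·hr⁻¹, so the concentration exponent is -1.
Step 3: 1 - n = -1 ⇒ n = 2. The reaction is second order.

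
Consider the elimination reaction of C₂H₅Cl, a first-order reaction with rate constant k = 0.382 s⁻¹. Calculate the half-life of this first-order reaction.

1.815 s

Step 1: For a first-order reaction, t₁/₂ = ln(2)/k
Step 2: t₁/₂ = ln(2)/0.382
Step 3: t₁/₂ = 0.6931/0.382 = 1.815 s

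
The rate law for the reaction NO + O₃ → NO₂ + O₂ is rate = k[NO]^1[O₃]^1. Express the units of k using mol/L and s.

(mol/L)⁻¹·s⁻¹

Step 1: Overall order = 1 + 1 = 2.
Step 2: rate has units mol/L·s⁻¹; [NO]^1[O₃]^1 has units (mol/L)^2.
Step 3: k = rate/([NO]^1[O₃]^1), so units of k = (mol/L)^(1-2)·s⁻¹ = (mol/L)⁻¹·s⁻¹.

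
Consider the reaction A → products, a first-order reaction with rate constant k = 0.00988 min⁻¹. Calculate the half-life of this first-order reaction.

70.16 min

Step 1: For a first-order reaction, t₁/₂ = ln(2)/k
Step 2: t₁/₂ = ln(2)/0.00988
Step 3: t₁/₂ = 0.6931/0.00988 = 70.16 min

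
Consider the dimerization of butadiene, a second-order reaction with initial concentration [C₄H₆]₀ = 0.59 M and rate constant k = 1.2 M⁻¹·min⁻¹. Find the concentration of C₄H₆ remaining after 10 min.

0.07302 M

Step 1: For a second-order reaction: 1/[C₄H₆] = 1/[C₄H₆]₀ + kt
Step 2: 1/[C₄H₆] = 1/0.59 + 1.2 × 10
Step 3: 1/[C₄H₆] = 1.695 + 12 = 13.69
Step 4: [C₄H₆] = 1/13.69 = 0.07302 M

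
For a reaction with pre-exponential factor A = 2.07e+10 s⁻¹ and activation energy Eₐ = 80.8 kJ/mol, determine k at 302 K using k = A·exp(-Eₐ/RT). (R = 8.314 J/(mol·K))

2.19e-04 s⁻¹

Step 1: Use the Arrhenius equation: k = A × exp(-Eₐ/RT)
Step 2: Convert Eₐ to J/mol: 80.8 kJ/mol = 80800 J/mol
Step 3: Calculate the exponent: -Eₐ/(RT) = -80800/(8.314 × 302) = -32.18062
Step 4: k = 2.07e+10 × exp(-32.18062)
Step 5: k = 2.07e+10 × 1.05714e-14 = 2.1883e-04 s⁻¹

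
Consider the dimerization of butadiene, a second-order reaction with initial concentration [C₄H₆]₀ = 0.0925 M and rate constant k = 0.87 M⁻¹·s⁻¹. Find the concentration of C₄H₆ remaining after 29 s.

0.02775 M

Step 1: For a second-order reaction: 1/[C₄H₆] = 1/[C₄H₆]₀ + kt
Step 2: 1/[C₄H₆] = 1/0.0925 + 0.87 × 29
Step 3: 1/[C₄H₆] = 10.81 + 25.23 = 36.04
Step 4: [C₄H₆] = 1/36.04 = 0.02775 M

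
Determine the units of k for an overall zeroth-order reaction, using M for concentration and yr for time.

M·yr⁻¹

Step 1: For overall order n, rate = k × (concentration)^n.
Step 2: Rate has units M·yr⁻¹; concentration term has units M^0.
Step 3: k = rate / (concentration)^n, so units of k = M^(1-0)·yr⁻¹ = M·yr⁻¹.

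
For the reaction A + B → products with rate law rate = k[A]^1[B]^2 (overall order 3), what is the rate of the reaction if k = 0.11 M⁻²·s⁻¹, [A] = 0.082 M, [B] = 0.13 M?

0.0001524 M/s

Step 1: The rate law is rate = k[A]^1[B]^2, overall order = 1+2 = 3
Step 2: Substitute values: rate = 0.11 × (0.082)^1 × (0.13)^2
Step 3: rate = 0.11 × 0.082 × 0.0169 = 0.000152438 M/s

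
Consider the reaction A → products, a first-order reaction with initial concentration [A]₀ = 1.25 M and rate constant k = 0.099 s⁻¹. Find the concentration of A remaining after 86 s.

0.0002508 M

Step 1: For a first-order reaction: [A] = [A]₀ × e^(-kt)
Step 2: [A] = 1.25 × e^(-0.099 × 86)
Step 3: [A] = 1.25 × e^(-8.514)
Step 4: [A] = 1.25 × 0.00020064 = 0.0002508 M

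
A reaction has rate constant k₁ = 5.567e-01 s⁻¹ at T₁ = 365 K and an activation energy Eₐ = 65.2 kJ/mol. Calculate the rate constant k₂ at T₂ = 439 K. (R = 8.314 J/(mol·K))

2.082e+01 s⁻¹

Step 1: Use the two-temperature Arrhenius form: ln(k₂/k₁) = -Eₐ/R × (1/T₂ - 1/T₁)
Step 2: Convert Eₐ to J/mol: 65.2 kJ/mol = 65200 J/mol
Step 3: 1/T₂ - 1/T₁ = 1/439 - 1/365 = -4.618217e-04 K⁻¹
Step 4: ln(k₂/k₁) = -65200/8.314 × -4.618217e-04 = 3.62170
Step 5: k₂ = k₁ × exp(3.62170) = 5.567e-01 × 3.74011e+01 = 2.082e+01 s⁻¹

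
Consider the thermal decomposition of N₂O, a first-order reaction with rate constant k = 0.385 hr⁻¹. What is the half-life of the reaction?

1.8 hr

Step 1: For a first-order reaction, t₁/₂ = ln(2)/k
Step 2: t₁/₂ = ln(2)/0.385
Step 3: t₁/₂ = 0.6931/0.385 = 1.8 hr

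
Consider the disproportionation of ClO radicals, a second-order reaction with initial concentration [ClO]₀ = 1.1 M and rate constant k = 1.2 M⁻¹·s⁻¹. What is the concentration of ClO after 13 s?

0.06057 M

Step 1: For a second-order reaction: 1/[ClO] = 1/[ClO]₀ + kt
Step 2: 1/[ClO] = 1/1.1 + 1.2 × 13
Step 3: 1/[ClO] = 0.9091 + 15.6 = 16.51
Step 4: [ClO] = 1/16.51 = 0.06057 M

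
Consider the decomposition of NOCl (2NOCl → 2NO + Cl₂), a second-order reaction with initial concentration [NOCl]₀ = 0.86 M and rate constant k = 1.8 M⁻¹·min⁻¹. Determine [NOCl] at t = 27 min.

0.0201 M

Step 1: For a second-order reaction: 1/[NOCl] = 1/[NOCl]₀ + kt
Step 2: 1/[NOCl] = 1/0.86 + 1.8 × 27
Step 3: 1/[NOCl] = 1.163 + 48.6 = 49.76
Step 4: [NOCl] = 1/49.76 = 0.0201 M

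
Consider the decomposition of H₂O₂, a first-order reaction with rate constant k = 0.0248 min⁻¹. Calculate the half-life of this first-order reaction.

27.95 min

Step 1: For a first-order reaction, t₁/₂ = ln(2)/k
Step 2: t₁/₂ = ln(2)/0.0248
Step 3: t₁/₂ = 0.6931/0.0248 = 27.95 min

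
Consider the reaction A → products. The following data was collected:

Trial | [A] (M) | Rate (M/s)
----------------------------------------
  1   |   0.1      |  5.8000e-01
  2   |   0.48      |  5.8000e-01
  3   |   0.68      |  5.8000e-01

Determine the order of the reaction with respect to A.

zeroth order (0)

Step 1: Compare trials - when concentration changes, rate stays constant.
Step 2: rate₂/rate₁ = 5.8000e-01/5.8000e-01 = 1
Step 3: [A]₂/[A]₁ = 0.48/0.1 = 4.8
Step 4: Since rate ratio ≈ (conc ratio)^0, the reaction is zeroth order.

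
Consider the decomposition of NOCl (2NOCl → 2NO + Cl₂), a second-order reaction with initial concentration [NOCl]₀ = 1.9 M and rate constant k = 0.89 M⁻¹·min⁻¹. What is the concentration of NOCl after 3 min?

0.3129 M

Step 1: For a second-order reaction: 1/[NOCl] = 1/[NOCl]₀ + kt
Step 2: 1/[NOCl] = 1/1.9 + 0.89 × 3
Step 3: 1/[NOCl] = 0.5263 + 2.67 = 3.196
Step 4: [NOCl] = 1/3.196 = 0.3129 M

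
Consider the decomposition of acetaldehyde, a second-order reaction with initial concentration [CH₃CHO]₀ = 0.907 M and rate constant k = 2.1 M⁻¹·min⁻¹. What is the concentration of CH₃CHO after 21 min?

0.02212 M

Step 1: For a second-order reaction: 1/[CH₃CHO] = 1/[CH₃CHO]₀ + kt
Step 2: 1/[CH₃CHO] = 1/0.907 + 2.1 × 21
Step 3: 1/[CH₃CHO] = 1.103 + 44.1 = 45.2
Step 4: [CH₃CHO] = 1/45.2 = 0.02212 M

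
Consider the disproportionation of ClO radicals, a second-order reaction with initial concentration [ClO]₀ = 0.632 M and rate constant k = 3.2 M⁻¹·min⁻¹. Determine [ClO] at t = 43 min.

0.007185 M

Step 1: For a second-order reaction: 1/[ClO] = 1/[ClO]₀ + kt
Step 2: 1/[ClO] = 1/0.632 + 3.2 × 43
Step 3: 1/[ClO] = 1.582 + 137.6 = 139.2
Step 4: [ClO] = 1/139.2 = 0.007185 M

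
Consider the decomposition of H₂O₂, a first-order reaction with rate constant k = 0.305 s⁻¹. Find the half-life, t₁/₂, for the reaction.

2.273 s

Step 1: For a first-order reaction, t₁/₂ = ln(2)/k
Step 2: t₁/₂ = ln(2)/0.305
Step 3: t₁/₂ = 0.6931/0.305 = 2.273 s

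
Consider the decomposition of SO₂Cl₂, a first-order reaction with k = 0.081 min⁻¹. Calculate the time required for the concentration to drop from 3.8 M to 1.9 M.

8.557 min

Step 1: For first-order: t = ln([SO₂Cl₂]₀/[SO₂Cl₂])/k
Step 2: t = ln(3.8/1.9)/0.081
Step 3: t = ln(2)/0.081
Step 4: t = 0.6931/0.081 = 8.557 min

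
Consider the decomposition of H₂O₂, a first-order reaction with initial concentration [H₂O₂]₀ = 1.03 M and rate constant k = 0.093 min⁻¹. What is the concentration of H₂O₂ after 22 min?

0.1331 M

Step 1: For a first-order reaction: [H₂O₂] = [H₂O₂]₀ × e^(-kt)
Step 2: [H₂O₂] = 1.03 × e^(-0.093 × 22)
Step 3: [H₂O₂] = 1.03 × e^(-2.046)
Step 4: [H₂O₂] = 1.03 × 0.129251 = 0.1331 M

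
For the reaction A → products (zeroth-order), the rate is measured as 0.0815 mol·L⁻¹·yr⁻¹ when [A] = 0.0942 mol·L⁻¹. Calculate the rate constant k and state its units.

0.0815 mol·L⁻¹·yr⁻¹

Step 1: For a zeroth-order reaction, rate = k (independent of concentration).
Step 2: k = rate = 0.0815 mol·L⁻¹·yr⁻¹.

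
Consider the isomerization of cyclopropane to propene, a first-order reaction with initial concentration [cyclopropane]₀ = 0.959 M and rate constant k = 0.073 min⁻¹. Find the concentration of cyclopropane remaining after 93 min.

0.00108 M

Step 1: For a first-order reaction: [cyclopropane] = [cyclopropane]₀ × e^(-kt)
Step 2: [cyclopropane] = 0.959 × e^(-0.073 × 93)
Step 3: [cyclopropane] = 0.959 × e^(-6.789)
Step 4: [cyclopropane] = 0.959 × 0.00112609 = 0.00108 M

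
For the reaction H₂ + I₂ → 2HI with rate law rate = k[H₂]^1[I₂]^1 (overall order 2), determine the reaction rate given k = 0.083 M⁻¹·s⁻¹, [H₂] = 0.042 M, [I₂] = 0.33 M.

0.00115 M/s

Step 1: The rate law is rate = k[H₂]^1[I₂]^1, overall order = 1+1 = 2
Step 2: Substitute values: rate = 0.083 × (0.042)^1 × (0.33)^1
Step 3: rate = 0.083 × 0.042 × 0.33 = 0.00115038 M/s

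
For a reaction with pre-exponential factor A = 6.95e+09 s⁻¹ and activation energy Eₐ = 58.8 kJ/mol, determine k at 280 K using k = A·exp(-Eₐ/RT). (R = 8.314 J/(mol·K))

7.45e-02 s⁻¹

Step 1: Use the Arrhenius equation: k = A × exp(-Eₐ/RT)
Step 2: Convert Eₐ to J/mol: 58.8 kJ/mol = 58800 J/mol
Step 3: Calculate the exponent: -Eₐ/(RT) = -58800/(8.314 × 280) = -25.25860
Step 4: k = 6.95e+09 × exp(-25.25860)
Step 5: k = 6.95e+09 × 1.07233e-11 = 7.4527e-02 s⁻¹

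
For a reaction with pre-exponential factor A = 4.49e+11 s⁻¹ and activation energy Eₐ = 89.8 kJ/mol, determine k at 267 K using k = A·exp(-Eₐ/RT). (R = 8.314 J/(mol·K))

1.21e-06 s⁻¹

Step 1: Use the Arrhenius equation: k = A × exp(-Eₐ/RT)
Step 2: Convert Eₐ to J/mol: 89.8 kJ/mol = 89800 J/mol
Step 3: Calculate the exponent: -Eₐ/(RT) = -89800/(8.314 × 267) = -40.45340
Step 4: k = 4.49e+11 × exp(-40.45340)
Step 5: k = 4.49e+11 × 2.69968e-18 = 1.2122e-06 s⁻¹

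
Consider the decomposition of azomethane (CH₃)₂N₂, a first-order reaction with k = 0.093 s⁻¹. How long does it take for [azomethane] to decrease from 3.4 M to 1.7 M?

7.453 s

Step 1: For first-order: t = ln([azomethane]₀/[azomethane])/k
Step 2: t = ln(3.4/1.7)/0.093
Step 3: t = ln(2)/0.093
Step 4: t = 0.6931/0.093 = 7.453 s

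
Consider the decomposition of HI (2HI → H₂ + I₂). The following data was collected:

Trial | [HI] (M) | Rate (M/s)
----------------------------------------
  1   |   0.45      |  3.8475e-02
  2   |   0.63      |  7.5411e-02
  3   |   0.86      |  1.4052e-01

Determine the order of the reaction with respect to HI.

second order (2)

Step 1: Compare trials to find order n where rate₂/rate₁ = ([HI]₂/[HI]₁)^n
Step 2: rate₂/rate₁ = 7.5411e-02/3.8475e-02 = 1.96
Step 3: [HI]₂/[HI]₁ = 0.63/0.45 = 1.4
Step 4: n = ln(1.96)/ln(1.4) = 2.00 ≈ 2
Step 5: The reaction is second order in HI.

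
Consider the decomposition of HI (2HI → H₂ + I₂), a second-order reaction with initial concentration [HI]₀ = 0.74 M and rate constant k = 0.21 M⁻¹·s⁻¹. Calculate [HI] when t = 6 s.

0.3829 M

Step 1: For a second-order reaction: 1/[HI] = 1/[HI]₀ + kt
Step 2: 1/[HI] = 1/0.74 + 0.21 × 6
Step 3: 1/[HI] = 1.351 + 1.26 = 2.611
Step 4: [HI] = 1/2.611 = 0.3829 M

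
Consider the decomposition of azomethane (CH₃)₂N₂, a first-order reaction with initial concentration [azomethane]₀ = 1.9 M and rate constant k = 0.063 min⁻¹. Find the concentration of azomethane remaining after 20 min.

0.5389 M

Step 1: For a first-order reaction: [azomethane] = [azomethane]₀ × e^(-kt)
Step 2: [azomethane] = 1.9 × e^(-0.063 × 20)
Step 3: [azomethane] = 1.9 × e^(-1.26)
Step 4: [azomethane] = 1.9 × 0.283654 = 0.5389 M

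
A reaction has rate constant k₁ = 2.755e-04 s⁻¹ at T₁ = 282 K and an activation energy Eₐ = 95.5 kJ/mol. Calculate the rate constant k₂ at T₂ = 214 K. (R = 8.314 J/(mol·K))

6.592e-10 s⁻¹

Step 1: Use the two-temperature Arrhenius form: ln(k₂/k₁) = -Eₐ/R × (1/T₂ - 1/T₁)
Step 2: Convert Eₐ to J/mol: 95.5 kJ/mol = 95500 J/mol
Step 3: 1/T₂ - 1/T₁ = 1/214 - 1/282 = 1.126798e-03 K⁻¹
Step 4: ln(k₂/k₁) = -95500/8.314 × 1.126798e-03 = -12.94313
Step 5: k₂ = k₁ × exp(-12.94313) = 2.755e-04 × 2.39260e-06 = 6.592e-10 s⁻¹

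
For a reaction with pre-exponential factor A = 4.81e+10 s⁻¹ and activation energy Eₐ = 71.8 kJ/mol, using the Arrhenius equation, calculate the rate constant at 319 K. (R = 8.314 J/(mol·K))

8.41e-02 s⁻¹

Step 1: Use the Arrhenius equation: k = A × exp(-Eₐ/RT)
Step 2: Convert Eₐ to J/mol: 71.8 kJ/mol = 71800 J/mol
Step 3: Calculate the exponent: -Eₐ/(RT) = -71800/(8.314 × 319) = -27.07221
Step 4: k = 4.81e+10 × exp(-27.07221)
Step 5: k = 4.81e+10 × 1.74859e-12 = 8.4107e-02 s⁻¹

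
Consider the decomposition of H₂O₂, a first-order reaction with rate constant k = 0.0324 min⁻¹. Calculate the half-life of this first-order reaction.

21.39 min

Step 1: For a first-order reaction, t₁/₂ = ln(2)/k
Step 2: t₁/₂ = ln(2)/0.0324
Step 3: t₁/₂ = 0.6931/0.0324 = 21.39 min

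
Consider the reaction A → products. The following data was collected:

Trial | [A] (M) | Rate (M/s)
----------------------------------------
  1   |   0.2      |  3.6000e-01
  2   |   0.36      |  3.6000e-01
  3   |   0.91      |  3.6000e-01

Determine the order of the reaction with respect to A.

zeroth order (0)

Step 1: Compare trials - when concentration changes, rate stays constant.
Step 2: rate₂/rate₁ = 3.6000e-01/3.6000e-01 = 1
Step 3: [A]₂/[A]₁ = 0.36/0.2 = 1.8
Step 4: Since rate ratio ≈ (conc ratio)^0, the reaction is zeroth order.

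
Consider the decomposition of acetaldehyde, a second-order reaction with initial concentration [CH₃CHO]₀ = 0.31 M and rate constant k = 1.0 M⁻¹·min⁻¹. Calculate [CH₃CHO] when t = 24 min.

0.03673 M

Step 1: For a second-order reaction: 1/[CH₃CHO] = 1/[CH₃CHO]₀ + kt
Step 2: 1/[CH₃CHO] = 1/0.31 + 1.0 × 24
Step 3: 1/[CH₃CHO] = 3.226 + 24 = 27.23
Step 4: [CH₃CHO] = 1/27.23 = 0.03673 M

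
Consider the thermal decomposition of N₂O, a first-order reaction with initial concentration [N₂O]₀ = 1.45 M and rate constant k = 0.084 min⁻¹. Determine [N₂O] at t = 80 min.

0.001749 M

Step 1: For a first-order reaction: [N₂O] = [N₂O]₀ × e^(-kt)
Step 2: [N₂O] = 1.45 × e^(-0.084 × 80)
Step 3: [N₂O] = 1.45 × e^(-6.72)
Step 4: [N₂O] = 1.45 × 0.00120654 = 0.001749 M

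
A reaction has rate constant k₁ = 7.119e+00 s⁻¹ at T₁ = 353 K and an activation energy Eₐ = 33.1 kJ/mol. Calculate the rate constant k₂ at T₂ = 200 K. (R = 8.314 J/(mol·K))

1.275e-03 s⁻¹

Step 1: Use the two-temperature Arrhenius form: ln(k₂/k₁) = -Eₐ/R × (1/T₂ - 1/T₁)
Step 2: Convert Eₐ to J/mol: 33.1 kJ/mol = 33100 J/mol
Step 3: 1/T₂ - 1/T₁ = 1/200 - 1/353 = 2.167139e-03 K⁻¹
Step 4: ln(k₂/k₁) = -33100/8.314 × 2.167139e-03 = -8.62789
Step 5: k₂ = k₁ × exp(-8.62789) = 7.119e+00 × 1.79042e-04 = 1.275e-03 s⁻¹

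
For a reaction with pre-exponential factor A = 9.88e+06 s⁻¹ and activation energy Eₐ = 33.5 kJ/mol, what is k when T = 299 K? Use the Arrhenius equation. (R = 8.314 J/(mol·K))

1.39e+01 s⁻¹

Step 1: Use the Arrhenius equation: k = A × exp(-Eₐ/RT)
Step 2: Convert Eₐ to J/mol: 33.5 kJ/mol = 33500 J/mol
Step 3: Calculate the exponent: -Eₐ/(RT) = -33500/(8.314 × 299) = -13.47608
Step 4: k = 9.88e+06 × exp(-13.47608)
Step 5: k = 9.88e+06 × 1.40415e-06 = 1.3873e+01 s⁻¹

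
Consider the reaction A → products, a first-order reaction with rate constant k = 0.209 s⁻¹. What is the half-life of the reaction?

3.316 s

Step 1: For a first-order reaction, t₁/₂ = ln(2)/k
Step 2: t₁/₂ = ln(2)/0.209
Step 3: t₁/₂ = 0.6931/0.209 = 3.316 s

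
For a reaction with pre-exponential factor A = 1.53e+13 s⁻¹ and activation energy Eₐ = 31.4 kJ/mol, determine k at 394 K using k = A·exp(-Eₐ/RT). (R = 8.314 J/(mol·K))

1.05e+09 s⁻¹

Step 1: Use the Arrhenius equation: k = A × exp(-Eₐ/RT)
Step 2: Convert Eₐ to J/mol: 31.4 kJ/mol = 31400 J/mol
Step 3: Calculate the exponent: -Eₐ/(RT) = -31400/(8.314 × 394) = -9.58569
Step 4: k = 1.53e+13 × exp(-9.58569)
Step 5: k = 1.53e+13 × 6.87049e-05 = 1.0512e+09 s⁻¹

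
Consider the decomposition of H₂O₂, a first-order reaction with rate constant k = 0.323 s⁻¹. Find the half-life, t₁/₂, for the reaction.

2.146 s

Step 1: For a first-order reaction, t₁/₂ = ln(2)/k
Step 2: t₁/₂ = ln(2)/0.323
Step 3: t₁/₂ = 0.6931/0.323 = 2.146 s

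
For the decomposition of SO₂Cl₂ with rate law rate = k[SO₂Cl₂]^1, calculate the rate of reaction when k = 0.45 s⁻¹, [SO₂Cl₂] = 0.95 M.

0.4275 M/s

Step 1: Identify the rate law: rate = k[SO₂Cl₂]^1
Step 2: Substitute values: rate = 0.45 × (0.95)^1
Step 3: Calculate: rate = 0.45 × 0.95 = 0.4275 M/s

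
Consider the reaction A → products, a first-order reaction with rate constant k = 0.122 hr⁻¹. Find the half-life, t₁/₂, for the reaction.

5.682 hr

Step 1: For a first-order reaction, t₁/₂ = ln(2)/k
Step 2: t₁/₂ = ln(2)/0.122
Step 3: t₁/₂ = 0.6931/0.122 = 5.682 hr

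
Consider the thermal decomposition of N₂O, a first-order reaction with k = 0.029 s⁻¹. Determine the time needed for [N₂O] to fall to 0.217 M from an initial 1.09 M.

55.66 s

Step 1: For first-order: t = ln([N₂O]₀/[N₂O])/k
Step 2: t = ln(1.09/0.217)/0.029
Step 3: t = ln(5.023)/0.029
Step 4: t = 1.614/0.029 = 55.66 s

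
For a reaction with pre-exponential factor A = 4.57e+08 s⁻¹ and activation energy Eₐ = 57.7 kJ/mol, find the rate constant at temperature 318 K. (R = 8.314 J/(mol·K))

1.52e-01 s⁻¹

Step 1: Use the Arrhenius equation: k = A × exp(-Eₐ/RT)
Step 2: Convert Eₐ to J/mol: 57.7 kJ/mol = 57700 J/mol
Step 3: Calculate the exponent: -Eₐ/(RT) = -57700/(8.314 × 318) = -21.82422
Step 4: k = 4.57e+08 × exp(-21.82422)
Step 5: k = 4.57e+08 × 3.32554e-10 = 1.5198e-01 s⁻¹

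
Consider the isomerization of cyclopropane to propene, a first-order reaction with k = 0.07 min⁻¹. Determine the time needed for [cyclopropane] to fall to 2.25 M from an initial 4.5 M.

9.902 min

Step 1: For first-order: t = ln([cyclopropane]₀/[cyclopropane])/k
Step 2: t = ln(4.5/2.25)/0.07
Step 3: t = ln(2)/0.07
Step 4: t = 0.6931/0.07 = 9.902 min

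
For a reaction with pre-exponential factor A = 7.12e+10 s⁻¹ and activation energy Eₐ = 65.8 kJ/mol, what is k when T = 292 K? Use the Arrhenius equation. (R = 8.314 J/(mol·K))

1.21e-01 s⁻¹

Step 1: Use the Arrhenius equation: k = A × exp(-Eₐ/RT)
Step 2: Convert Eₐ to J/mol: 65.8 kJ/mol = 65800 J/mol
Step 3: Calculate the exponent: -Eₐ/(RT) = -65800/(8.314 × 292) = -27.10398
Step 4: k = 7.12e+10 × exp(-27.10398)
Step 5: k = 7.12e+10 × 1.69391e-12 = 1.2061e-01 s⁻¹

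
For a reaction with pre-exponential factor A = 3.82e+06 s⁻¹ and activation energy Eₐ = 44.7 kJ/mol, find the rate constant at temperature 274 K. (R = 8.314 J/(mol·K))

1.15e-02 s⁻¹

Step 1: Use the Arrhenius equation: k = A × exp(-Eₐ/RT)
Step 2: Convert Eₐ to J/mol: 44.7 kJ/mol = 44700 J/mol
Step 3: Calculate the exponent: -Eₐ/(RT) = -44700/(8.314 × 274) = -19.62217
Step 4: k = 3.82e+06 × exp(-19.62217)
Step 5: k = 3.82e+06 × 3.00746e-09 = 1.1488e-02 s⁻¹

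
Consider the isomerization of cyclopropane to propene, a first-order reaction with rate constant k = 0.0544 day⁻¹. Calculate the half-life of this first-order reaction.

12.74 day

Step 1: For a first-order reaction, t₁/₂ = ln(2)/k
Step 2: t₁/₂ = ln(2)/0.0544
Step 3: t₁/₂ = 0.6931/0.0544 = 12.74 day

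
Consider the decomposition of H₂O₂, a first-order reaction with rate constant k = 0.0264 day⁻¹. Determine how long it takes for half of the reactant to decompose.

26.26 day

Step 1: For a first-order reaction, t₁/₂ = ln(2)/k
Step 2: t₁/₂ = ln(2)/0.0264
Step 3: t₁/₂ = 0.6931/0.0264 = 26.26 day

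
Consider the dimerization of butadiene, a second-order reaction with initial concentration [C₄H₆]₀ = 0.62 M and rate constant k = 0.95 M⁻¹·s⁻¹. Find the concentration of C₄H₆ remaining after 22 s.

0.04442 M

Step 1: For a second-order reaction: 1/[C₄H₆] = 1/[C₄H₆]₀ + kt
Step 2: 1/[C₄H₆] = 1/0.62 + 0.95 × 22
Step 3: 1/[C₄H₆] = 1.613 + 20.9 = 22.51
Step 4: [C₄H₆] = 1/22.51 = 0.04442 M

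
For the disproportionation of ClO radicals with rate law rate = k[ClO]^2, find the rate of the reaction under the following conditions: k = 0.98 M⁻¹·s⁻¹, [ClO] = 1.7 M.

2.832 M/s

Step 1: Identify the rate law: rate = k[ClO]^2
Step 2: Substitute values: rate = 0.98 × (1.7)^2
Step 3: Calculate: rate = 0.98 × 2.89 = 2.8322 M/s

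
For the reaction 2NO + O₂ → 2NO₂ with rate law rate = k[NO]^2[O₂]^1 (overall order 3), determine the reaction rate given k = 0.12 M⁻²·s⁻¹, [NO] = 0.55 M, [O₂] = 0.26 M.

0.009438 M/s

Step 1: The rate law is rate = k[NO]^2[O₂]^1, overall order = 2+1 = 3
Step 2: Substitute values: rate = 0.12 × (0.55)^2 × (0.26)^1
Step 3: rate = 0.12 × 0.3025 × 0.26 = 0.009438 M/s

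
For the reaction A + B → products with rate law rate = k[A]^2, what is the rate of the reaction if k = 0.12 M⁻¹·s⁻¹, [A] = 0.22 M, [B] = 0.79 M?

0.005808 M/s

Step 1: The rate law is rate = k[A]^2
Step 2: Note that the rate does not depend on [B] (zero order in B).
Step 3: rate = 0.12 × (0.22)^2 = 0.005808 M/s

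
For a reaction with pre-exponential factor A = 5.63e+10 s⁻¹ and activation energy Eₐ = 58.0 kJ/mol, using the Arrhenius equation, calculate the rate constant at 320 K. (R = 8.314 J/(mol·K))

1.92e+01 s⁻¹

Step 1: Use the Arrhenius equation: k = A × exp(-Eₐ/RT)
Step 2: Convert Eₐ to J/mol: 58.0 kJ/mol = 58000 J/mol
Step 3: Calculate the exponent: -Eₐ/(RT) = -58000/(8.314 × 320) = -21.80058
Step 4: k = 5.63e+10 × exp(-21.80058)
Step 5: k = 5.63e+10 × 3.40509e-10 = 1.9171e+01 s⁻¹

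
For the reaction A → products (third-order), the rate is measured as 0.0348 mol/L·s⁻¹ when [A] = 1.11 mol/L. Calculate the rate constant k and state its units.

0.02545 (mol/L)⁻²·s⁻¹

Step 1: rate = k[A]^3, so k = rate / [A]^3.
Step 2: k = 0.0348 / (1.11)^3 = 0.0348 / 1.368.
Step 3: k = 0.02545 (mol/L)⁻²·s⁻¹.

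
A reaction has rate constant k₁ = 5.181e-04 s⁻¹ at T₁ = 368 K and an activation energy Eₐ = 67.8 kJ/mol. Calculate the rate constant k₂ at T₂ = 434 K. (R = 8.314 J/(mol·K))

1.507e-02 s⁻¹

Step 1: Use the two-temperature Arrhenius form: ln(k₂/k₁) = -Eₐ/R × (1/T₂ - 1/T₁)
Step 2: Convert Eₐ to J/mol: 67.8 kJ/mol = 67800 J/mol
Step 3: 1/T₂ - 1/T₁ = 1/434 - 1/368 = -4.132438e-04 K⁻¹
Step 4: ln(k₂/k₁) = -67800/8.314 × -4.132438e-04 = 3.36997
Step 5: k₂ = k₁ × exp(3.36997) = 5.181e-04 × 2.90777e+01 = 1.507e-02 s⁻¹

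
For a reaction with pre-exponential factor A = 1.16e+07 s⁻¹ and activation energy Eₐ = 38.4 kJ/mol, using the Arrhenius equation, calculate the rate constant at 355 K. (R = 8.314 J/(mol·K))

2.59e+01 s⁻¹

Step 1: Use the Arrhenius equation: k = A × exp(-Eₐ/RT)
Step 2: Convert Eₐ to J/mol: 38.4 kJ/mol = 38400 J/mol
Step 3: Calculate the exponent: -Eₐ/(RT) = -38400/(8.314 × 355) = -13.01047
Step 4: k = 1.16e+07 × exp(-13.01047)
Step 5: k = 1.16e+07 × 2.23679e-06 = 2.5947e+01 s⁻¹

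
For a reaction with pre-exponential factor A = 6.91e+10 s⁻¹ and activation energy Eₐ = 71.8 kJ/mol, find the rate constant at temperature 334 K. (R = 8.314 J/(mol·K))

4.08e-01 s⁻¹

Step 1: Use the Arrhenius equation: k = A × exp(-Eₐ/RT)
Step 2: Convert Eₐ to J/mol: 71.8 kJ/mol = 71800 J/mol
Step 3: Calculate the exponent: -Eₐ/(RT) = -71800/(8.314 × 334) = -25.85639
Step 4: k = 6.91e+10 × exp(-25.85639)
Step 5: k = 6.91e+10 × 5.89811e-12 = 4.0756e-01 s⁻¹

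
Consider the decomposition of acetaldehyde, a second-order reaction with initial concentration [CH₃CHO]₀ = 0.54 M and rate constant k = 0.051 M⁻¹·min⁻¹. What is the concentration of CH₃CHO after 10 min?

0.4234 M

Step 1: For a second-order reaction: 1/[CH₃CHO] = 1/[CH₃CHO]₀ + kt
Step 2: 1/[CH₃CHO] = 1/0.54 + 0.051 × 10
Step 3: 1/[CH₃CHO] = 1.852 + 0.51 = 2.362
Step 4: [CH₃CHO] = 1/2.362 = 0.4234 M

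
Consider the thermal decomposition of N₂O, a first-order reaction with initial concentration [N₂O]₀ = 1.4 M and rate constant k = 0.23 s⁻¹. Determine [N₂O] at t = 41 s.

0.0001124 M

Step 1: For a first-order reaction: [N₂O] = [N₂O]₀ × e^(-kt)
Step 2: [N₂O] = 1.4 × e^(-0.23 × 41)
Step 3: [N₂O] = 1.4 × e^(-9.43)
Step 4: [N₂O] = 1.4 × 8.02792e-05 = 0.0001124 M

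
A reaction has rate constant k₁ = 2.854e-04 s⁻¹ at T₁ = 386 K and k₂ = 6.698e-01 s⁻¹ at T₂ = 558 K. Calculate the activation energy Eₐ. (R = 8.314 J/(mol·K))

80.8 kJ/mol

Step 1: Use the two-temperature Arrhenius form: ln(k₂/k₁) = -Eₐ/R × (1/T₂ - 1/T₁)
Step 2: ln(k₂/k₁) = ln(6.698e-01/2.854e-04) = ln(2346.88) = 7.76084
Step 3: 1/T₂ - 1/T₁ = 1/558 - 1/386 = -7.985589e-04 K⁻¹
Step 4: Eₐ = -R × ln(k₂/k₁) / (1/T₂ - 1/T₁) = -8.314 × 7.76084 / -7.985589e-04
Step 5: Eₐ = 8.0800e+04 J/mol = 80.8 kJ/mol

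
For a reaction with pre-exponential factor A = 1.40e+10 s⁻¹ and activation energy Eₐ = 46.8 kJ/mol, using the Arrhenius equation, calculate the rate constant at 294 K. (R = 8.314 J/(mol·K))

6.78e+01 s⁻¹

Step 1: Use the Arrhenius equation: k = A × exp(-Eₐ/RT)
Step 2: Convert Eₐ to J/mol: 46.8 kJ/mol = 46800 J/mol
Step 3: Calculate the exponent: -Eₐ/(RT) = -46800/(8.314 × 294) = -19.14646
Step 4: k = 1.40e+10 × exp(-19.14646)
Step 5: k = 1.40e+10 × 4.83947e-09 = 6.7753e+01 s⁻¹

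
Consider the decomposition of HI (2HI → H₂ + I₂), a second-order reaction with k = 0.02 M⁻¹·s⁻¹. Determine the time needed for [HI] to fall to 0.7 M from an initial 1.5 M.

38.1 s

Step 1: For second-order: t = (1/[HI] - 1/[HI]₀)/k
Step 2: t = (1/0.7 - 1/1.5)/0.02
Step 3: t = (1.429 - 0.6667)/0.02
Step 4: t = 0.7619/0.02 = 38.1 s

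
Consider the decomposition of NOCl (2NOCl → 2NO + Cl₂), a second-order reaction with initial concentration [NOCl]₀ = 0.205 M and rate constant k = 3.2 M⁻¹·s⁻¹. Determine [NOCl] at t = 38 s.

0.007907 M

Step 1: For a second-order reaction: 1/[NOCl] = 1/[NOCl]₀ + kt
Step 2: 1/[NOCl] = 1/0.205 + 3.2 × 38
Step 3: 1/[NOCl] = 4.878 + 121.6 = 126.5
Step 4: [NOCl] = 1/126.5 = 0.007907 M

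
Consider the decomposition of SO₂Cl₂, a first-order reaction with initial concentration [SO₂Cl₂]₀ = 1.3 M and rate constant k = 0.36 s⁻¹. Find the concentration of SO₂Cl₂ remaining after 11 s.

0.02478 M

Step 1: For a first-order reaction: [SO₂Cl₂] = [SO₂Cl₂]₀ × e^(-kt)
Step 2: [SO₂Cl₂] = 1.3 × e^(-0.36 × 11)
Step 3: [SO₂Cl₂] = 1.3 × e^(-3.96)
Step 4: [SO₂Cl₂] = 1.3 × 0.0190631 = 0.02478 M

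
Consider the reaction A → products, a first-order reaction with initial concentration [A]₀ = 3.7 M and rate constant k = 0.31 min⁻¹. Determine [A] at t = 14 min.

0.04824 M

Step 1: For a first-order reaction: [A] = [A]₀ × e^(-kt)
Step 2: [A] = 3.7 × e^(-0.31 × 14)
Step 3: [A] = 3.7 × e^(-4.34)
Step 4: [A] = 3.7 × 0.0130365 = 0.04824 M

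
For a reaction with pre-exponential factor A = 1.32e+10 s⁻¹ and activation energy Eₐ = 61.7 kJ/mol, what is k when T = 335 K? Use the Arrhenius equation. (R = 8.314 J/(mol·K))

3.16e+00 s⁻¹

Step 1: Use the Arrhenius equation: k = A × exp(-Eₐ/RT)
Step 2: Convert Eₐ to J/mol: 61.7 kJ/mol = 61700 J/mol
Step 3: Calculate the exponent: -Eₐ/(RT) = -61700/(8.314 × 335) = -22.15289
Step 4: k = 1.32e+10 × exp(-22.15289)
Step 5: k = 1.32e+10 × 2.39399e-10 = 3.1601e+00 s⁻¹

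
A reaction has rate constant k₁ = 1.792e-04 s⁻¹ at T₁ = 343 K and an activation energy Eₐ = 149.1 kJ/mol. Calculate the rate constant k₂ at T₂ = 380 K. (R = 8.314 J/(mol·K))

2.913e-02 s⁻¹

Step 1: Use the two-temperature Arrhenius form: ln(k₂/k₁) = -Eₐ/R × (1/T₂ - 1/T₁)
Step 2: Convert Eₐ to J/mol: 149.1 kJ/mol = 149100 J/mol
Step 3: 1/T₂ - 1/T₁ = 1/380 - 1/343 = -2.838729e-04 K⁻¹
Step 4: ln(k₂/k₁) = -149100/8.314 × -2.838729e-04 = 5.09086
Step 5: k₂ = k₁ × exp(5.09086) = 1.792e-04 × 1.62530e+02 = 2.913e-02 s⁻¹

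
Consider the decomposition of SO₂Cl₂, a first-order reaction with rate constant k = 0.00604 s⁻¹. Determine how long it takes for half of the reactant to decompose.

114.8 s

Step 1: For a first-order reaction, t₁/₂ = ln(2)/k
Step 2: t₁/₂ = ln(2)/0.00604
Step 3: t₁/₂ = 0.6931/0.00604 = 114.8 s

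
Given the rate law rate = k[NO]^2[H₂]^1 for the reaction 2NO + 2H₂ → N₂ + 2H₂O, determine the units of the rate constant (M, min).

M⁻²·min⁻¹

Step 1: Overall order = 2 + 1 = 3.
Step 2: rate has units M·min⁻¹; [NO]^2[H₂]^1 has units M^3.
Step 3: k = rate/([NO]^2[H₂]^1), so units of k = M^(1-3)·min⁻¹ = M⁻²·min⁻¹.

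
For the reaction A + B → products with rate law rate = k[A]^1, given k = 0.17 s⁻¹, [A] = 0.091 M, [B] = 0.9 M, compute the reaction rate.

0.01547 M/s

Step 1: The rate law is rate = k[A]^1
Step 2: Note that the rate does not depend on [B] (zero order in B).
Step 3: rate = 0.17 × (0.091)^1 = 0.01547 M/s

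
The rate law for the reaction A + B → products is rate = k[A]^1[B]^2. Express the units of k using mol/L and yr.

(mol/L)⁻²·yr⁻¹

Step 1: Overall order = 1 + 2 = 3.
Step 2: rate has units mol/L·yr⁻¹; [A]^1[B]^2 has units (mol/L)^3.
Step 3: k = rate/([A]^1[B]^2), so units of k = (mol/L)^(1-3)·yr⁻¹ = (mol/L)⁻²·yr⁻¹.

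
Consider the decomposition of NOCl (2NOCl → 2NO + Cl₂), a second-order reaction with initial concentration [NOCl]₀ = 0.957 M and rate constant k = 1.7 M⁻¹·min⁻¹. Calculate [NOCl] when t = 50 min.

0.01162 M

Step 1: For a second-order reaction: 1/[NOCl] = 1/[NOCl]₀ + kt
Step 2: 1/[NOCl] = 1/0.957 + 1.7 × 50
Step 3: 1/[NOCl] = 1.045 + 85 = 86.04
Step 4: [NOCl] = 1/86.04 = 0.01162 M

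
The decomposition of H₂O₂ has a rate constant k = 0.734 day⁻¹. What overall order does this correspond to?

first order (1)

Step 1: The units of k for an nth-order reaction are (concentration)^(1-n)·(time)⁻¹.
Step 2: Here k has units day⁻¹, so the concentration exponent is 0.
Step 3: 1 - n = 0 ⇒ n = 1. The reaction is first order.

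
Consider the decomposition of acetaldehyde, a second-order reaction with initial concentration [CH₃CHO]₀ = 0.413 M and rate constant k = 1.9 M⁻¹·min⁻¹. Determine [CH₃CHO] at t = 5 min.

0.08388 M

Step 1: For a second-order reaction: 1/[CH₃CHO] = 1/[CH₃CHO]₀ + kt
Step 2: 1/[CH₃CHO] = 1/0.413 + 1.9 × 5
Step 3: 1/[CH₃CHO] = 2.421 + 9.5 = 11.92
Step 4: [CH₃CHO] = 1/11.92 = 0.08388 M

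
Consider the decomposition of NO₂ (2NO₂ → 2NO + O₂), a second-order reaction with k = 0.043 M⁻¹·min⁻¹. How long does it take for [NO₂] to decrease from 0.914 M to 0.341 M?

42.75 min

Step 1: For second-order: t = (1/[NO₂] - 1/[NO₂]₀)/k
Step 2: t = (1/0.341 - 1/0.914)/0.043
Step 3: t = (2.933 - 1.094)/0.043
Step 4: t = 1.838/0.043 = 42.75 min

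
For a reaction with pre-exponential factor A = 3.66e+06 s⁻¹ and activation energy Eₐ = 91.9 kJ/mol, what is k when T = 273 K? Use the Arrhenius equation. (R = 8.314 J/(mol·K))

9.53e-12 s⁻¹

Step 1: Use the Arrhenius equation: k = A × exp(-Eₐ/RT)
Step 2: Convert Eₐ to J/mol: 91.9 kJ/mol = 91900 J/mol
Step 3: Calculate the exponent: -Eₐ/(RT) = -91900/(8.314 × 273) = -40.48954
Step 4: k = 3.66e+06 × exp(-40.48954)
Step 5: k = 3.66e+06 × 2.60385e-18 = 9.5301e-12 s⁻¹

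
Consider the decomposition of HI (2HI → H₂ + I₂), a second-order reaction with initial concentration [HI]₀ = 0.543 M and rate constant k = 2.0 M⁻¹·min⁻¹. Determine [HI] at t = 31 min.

0.01566 M

Step 1: For a second-order reaction: 1/[HI] = 1/[HI]₀ + kt
Step 2: 1/[HI] = 1/0.543 + 2.0 × 31
Step 3: 1/[HI] = 1.842 + 62 = 63.84
Step 4: [HI] = 1/63.84 = 0.01566 M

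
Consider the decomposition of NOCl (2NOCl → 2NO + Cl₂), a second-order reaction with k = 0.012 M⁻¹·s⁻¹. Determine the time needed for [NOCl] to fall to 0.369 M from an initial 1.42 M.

167.2 s

Step 1: For second-order: t = (1/[NOCl] - 1/[NOCl]₀)/k
Step 2: t = (1/0.369 - 1/1.42)/0.012
Step 3: t = (2.71 - 0.7042)/0.012
Step 4: t = 2.006/0.012 = 167.2 s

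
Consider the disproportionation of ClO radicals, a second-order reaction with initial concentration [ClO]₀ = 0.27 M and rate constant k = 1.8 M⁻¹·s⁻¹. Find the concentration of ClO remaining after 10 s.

0.04608 M

Step 1: For a second-order reaction: 1/[ClO] = 1/[ClO]₀ + kt
Step 2: 1/[ClO] = 1/0.27 + 1.8 × 10
Step 3: 1/[ClO] = 3.704 + 18 = 21.7
Step 4: [ClO] = 1/21.7 = 0.04608 M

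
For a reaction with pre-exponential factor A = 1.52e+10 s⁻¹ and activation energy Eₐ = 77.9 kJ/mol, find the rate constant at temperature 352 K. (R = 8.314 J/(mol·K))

4.18e-02 s⁻¹

Step 1: Use the Arrhenius equation: k = A × exp(-Eₐ/RT)
Step 2: Convert Eₐ to J/mol: 77.9 kJ/mol = 77900 J/mol
Step 3: Calculate the exponent: -Eₐ/(RT) = -77900/(8.314 × 352) = -26.61857
Step 4: k = 1.52e+10 × exp(-26.61857)
Step 5: k = 1.52e+10 × 2.75234e-12 = 4.1836e-02 s⁻¹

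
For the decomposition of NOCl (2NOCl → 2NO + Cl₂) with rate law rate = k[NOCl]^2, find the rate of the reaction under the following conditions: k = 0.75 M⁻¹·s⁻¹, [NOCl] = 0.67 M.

0.3367 M/s

Step 1: Identify the rate law: rate = k[NOCl]^2
Step 2: Substitute values: rate = 0.75 × (0.67)^2
Step 3: Calculate: rate = 0.75 × 0.4489 = 0.336675 M/s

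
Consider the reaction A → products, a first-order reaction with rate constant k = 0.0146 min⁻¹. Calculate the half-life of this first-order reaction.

47.48 min

Step 1: For a first-order reaction, t₁/₂ = ln(2)/k
Step 2: t₁/₂ = ln(2)/0.0146
Step 3: t₁/₂ = 0.6931/0.0146 = 47.48 min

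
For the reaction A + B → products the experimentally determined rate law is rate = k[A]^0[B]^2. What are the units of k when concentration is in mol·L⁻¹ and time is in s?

(mol·L⁻¹)⁻¹·s⁻¹

Step 1: Overall order = 0 + 2 = 2.
Step 2: rate has units mol·L⁻¹·s⁻¹; [A]^0[B]^2 has units (mol·L⁻¹)^2.
Step 3: k = rate/([A]^0[B]^2), so units of k = (mol·L⁻¹)^(1-2)·s⁻¹ = (mol·L⁻¹)⁻¹·s⁻¹.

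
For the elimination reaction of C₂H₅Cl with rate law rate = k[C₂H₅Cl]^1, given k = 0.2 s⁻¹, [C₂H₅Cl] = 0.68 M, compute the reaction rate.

0.136 M/s

Step 1: Identify the rate law: rate = k[C₂H₅Cl]^1
Step 2: Substitute values: rate = 0.2 × (0.68)^1
Step 3: Calculate: rate = 0.2 × 0.68 = 0.136 M/s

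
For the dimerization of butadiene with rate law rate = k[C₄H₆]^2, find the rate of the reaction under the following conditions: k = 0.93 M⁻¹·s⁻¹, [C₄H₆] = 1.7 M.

2.688 M/s

Step 1: Identify the rate law: rate = k[C₄H₆]^2
Step 2: Substitute values: rate = 0.93 × (1.7)^2
Step 3: Calculate: rate = 0.93 × 2.89 = 2.6877 M/s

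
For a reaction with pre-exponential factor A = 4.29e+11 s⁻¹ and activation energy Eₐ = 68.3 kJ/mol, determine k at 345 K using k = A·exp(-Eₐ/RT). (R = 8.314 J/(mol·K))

1.95e+01 s⁻¹

Step 1: Use the Arrhenius equation: k = A × exp(-Eₐ/RT)
Step 2: Convert Eₐ to J/mol: 68.3 kJ/mol = 68300 J/mol
Step 3: Calculate the exponent: -Eₐ/(RT) = -68300/(8.314 × 345) = -23.81177
Step 4: k = 4.29e+11 × exp(-23.81177)
Step 5: k = 4.29e+11 × 4.55701e-11 = 1.9550e+01 s⁻¹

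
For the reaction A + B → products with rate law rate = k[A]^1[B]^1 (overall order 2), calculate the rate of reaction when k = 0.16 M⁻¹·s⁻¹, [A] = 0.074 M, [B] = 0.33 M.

0.003907 M/s

Step 1: The rate law is rate = k[A]^1[B]^1, overall order = 1+1 = 2
Step 2: Substitute values: rate = 0.16 × (0.074)^1 × (0.33)^1
Step 3: rate = 0.16 × 0.074 × 0.33 = 0.0039072 M/s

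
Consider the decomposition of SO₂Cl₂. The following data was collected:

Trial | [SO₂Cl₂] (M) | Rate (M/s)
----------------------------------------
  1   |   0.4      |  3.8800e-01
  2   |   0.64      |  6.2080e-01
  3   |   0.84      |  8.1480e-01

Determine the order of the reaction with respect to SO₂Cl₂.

first order (1)

Step 1: Compare trials to find order n where rate₂/rate₁ = ([SO₂Cl₂]₂/[SO₂Cl₂]₁)^n
Step 2: rate₂/rate₁ = 6.2080e-01/3.8800e-01 = 1.6
Step 3: [SO₂Cl₂]₂/[SO₂Cl₂]₁ = 0.64/0.4 = 1.6
Step 4: n = ln(1.6)/ln(1.6) = 1.00 ≈ 1
Step 5: The reaction is first order in SO₂Cl₂.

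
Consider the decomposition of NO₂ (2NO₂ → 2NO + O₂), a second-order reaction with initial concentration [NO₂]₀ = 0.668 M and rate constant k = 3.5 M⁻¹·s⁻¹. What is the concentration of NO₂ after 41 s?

0.006897 M

Step 1: For a second-order reaction: 1/[NO₂] = 1/[NO₂]₀ + kt
Step 2: 1/[NO₂] = 1/0.668 + 3.5 × 41
Step 3: 1/[NO₂] = 1.497 + 143.5 = 145
Step 4: [NO₂] = 1/145 = 0.006897 M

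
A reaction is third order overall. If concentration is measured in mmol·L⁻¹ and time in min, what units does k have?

(mmol·L⁻¹)⁻²·min⁻¹

Step 1: For overall order n, rate = k × (concentration)^n.
Step 2: Rate has units mmol·L⁻¹·min⁻¹; concentration term has units (mmol·L⁻¹)^3.
Step 3: k = rate / (concentration)^n, so units of k = (mmol·L⁻¹)^(1-3)·min⁻¹ = (mmol·L⁻¹)⁻²·min⁻¹.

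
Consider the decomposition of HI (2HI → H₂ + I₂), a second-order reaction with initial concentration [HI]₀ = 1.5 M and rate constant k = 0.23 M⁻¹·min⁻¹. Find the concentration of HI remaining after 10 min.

0.3371 M

Step 1: For a second-order reaction: 1/[HI] = 1/[HI]₀ + kt
Step 2: 1/[HI] = 1/1.5 + 0.23 × 10
Step 3: 1/[HI] = 0.6667 + 2.3 = 2.967
Step 4: [HI] = 1/2.967 = 0.3371 M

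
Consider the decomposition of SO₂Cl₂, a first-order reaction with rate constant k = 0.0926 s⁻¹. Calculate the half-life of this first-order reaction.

7.485 s

Step 1: For a first-order reaction, t₁/₂ = ln(2)/k
Step 2: t₁/₂ = ln(2)/0.0926
Step 3: t₁/₂ = 0.6931/0.0926 = 7.485 s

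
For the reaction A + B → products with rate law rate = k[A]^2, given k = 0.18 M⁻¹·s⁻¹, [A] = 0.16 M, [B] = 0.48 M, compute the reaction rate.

0.004608 M/s

Step 1: The rate law is rate = k[A]^2
Step 2: Note that the rate does not depend on [B] (zero order in B).
Step 3: rate = 0.18 × (0.16)^2 = 0.004608 M/s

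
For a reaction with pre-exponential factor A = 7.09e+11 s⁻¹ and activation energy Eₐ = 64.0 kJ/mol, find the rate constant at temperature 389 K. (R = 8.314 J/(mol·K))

1.80e+03 s⁻¹

Step 1: Use the Arrhenius equation: k = A × exp(-Eₐ/RT)
Step 2: Convert Eₐ to J/mol: 64.0 kJ/mol = 64000 J/mol
Step 3: Calculate the exponent: -Eₐ/(RT) = -64000/(8.314 × 389) = -19.78884
Step 4: k = 7.09e+11 × exp(-19.78884)
Step 5: k = 7.09e+11 × 2.54575e-09 = 1.8049e+03 s⁻¹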